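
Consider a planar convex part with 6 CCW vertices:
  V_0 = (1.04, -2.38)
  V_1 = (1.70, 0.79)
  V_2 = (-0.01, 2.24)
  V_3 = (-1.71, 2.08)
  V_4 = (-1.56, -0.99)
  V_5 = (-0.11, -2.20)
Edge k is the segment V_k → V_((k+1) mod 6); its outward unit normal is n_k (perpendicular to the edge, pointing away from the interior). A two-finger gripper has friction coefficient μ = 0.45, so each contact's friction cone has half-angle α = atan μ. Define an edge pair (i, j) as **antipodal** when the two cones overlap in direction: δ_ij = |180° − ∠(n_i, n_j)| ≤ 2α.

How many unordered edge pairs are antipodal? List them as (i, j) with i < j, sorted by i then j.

count = 6; pairs: (0,3), (1,3), (1,4), (1,5), (2,4), (2,5)

α = atan 0.45 = 24.23°;  2α = 48.46°
n_0 = (+0.9790, -0.2038)
n_1 = (+0.6467, +0.7627)
n_2 = (-0.0937, +0.9956)
n_3 = (-0.9988, -0.0488)
n_4 = (-0.6407, -0.7678)
n_5 = (-0.1546, -0.9880)
  (0,1): δ = 118.54°  ·
  (0,2): δ = 72.86°  ·
  (0,3): δ = 14.56°  ✓
  (0,4): δ = 61.92°  ·
  (0,5): δ = 92.87°  ·
  (1,2): δ = 134.33°  ·
  (1,3): δ = 46.91°  ✓
  (1,4): δ = 0.45°  ✓
  (1,5): δ = 31.40°  ✓
  (2,3): δ = 92.58°  ·
  (2,4): δ = 45.22°  ✓
  (2,5): δ = 14.27°  ✓
  (3,4): δ = 132.64°  ·
  (3,5): δ = 101.69°  ·
  (4,5): δ = 149.05°  ·
antipodal pairs: 6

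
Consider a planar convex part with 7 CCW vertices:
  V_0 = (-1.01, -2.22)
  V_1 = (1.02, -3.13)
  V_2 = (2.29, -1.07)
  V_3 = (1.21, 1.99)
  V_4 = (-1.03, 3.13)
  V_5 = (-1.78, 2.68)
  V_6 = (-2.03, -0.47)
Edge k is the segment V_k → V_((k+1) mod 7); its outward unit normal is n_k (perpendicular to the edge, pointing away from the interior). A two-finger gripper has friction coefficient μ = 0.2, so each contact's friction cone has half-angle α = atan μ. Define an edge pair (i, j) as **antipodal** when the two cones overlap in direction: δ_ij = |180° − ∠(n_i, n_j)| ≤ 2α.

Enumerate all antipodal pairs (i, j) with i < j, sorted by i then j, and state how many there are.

count = 2; pairs: (0,3), (2,6)

α = atan 0.2 = 11.31°;  2α = 22.62°
n_0 = (-0.4091, -0.9125)
n_1 = (+0.8512, -0.5248)
n_2 = (+0.9430, +0.3328)
n_3 = (+0.4536, +0.8912)
n_4 = (-0.5145, +0.8575)
n_5 = (-0.9969, +0.0791)
n_6 = (-0.8640, -0.5036)
  (0,1): δ = 97.51°  ·
  (0,2): δ = 46.41°  ·
  (0,3): δ = 2.83°  ✓
  (0,4): δ = 55.11°  ·
  (0,5): δ = 109.61°  ·
  (0,6): δ = 144.38°  ·
  (1,2): δ = 128.91°  ·
  (1,3): δ = 85.32°  ·
  (1,4): δ = 27.38°  ·
  (1,5): δ = 27.12°  ·
  (1,6): δ = 61.89°  ·
  (2,3): δ = 136.41°  ·
  (2,4): δ = 78.48°  ·
  (2,5): δ = 23.98°  ·
  (2,6): δ = 10.80°  ✓
  (3,4): δ = 122.06°  ·
  (3,5): δ = 67.56°  ·
  (3,6): δ = 32.79°  ·
  (4,5): δ = 125.50°  ·
  (4,6): δ = 90.73°  ·
  (5,6): δ = 145.23°  ·
antipodal pairs: 2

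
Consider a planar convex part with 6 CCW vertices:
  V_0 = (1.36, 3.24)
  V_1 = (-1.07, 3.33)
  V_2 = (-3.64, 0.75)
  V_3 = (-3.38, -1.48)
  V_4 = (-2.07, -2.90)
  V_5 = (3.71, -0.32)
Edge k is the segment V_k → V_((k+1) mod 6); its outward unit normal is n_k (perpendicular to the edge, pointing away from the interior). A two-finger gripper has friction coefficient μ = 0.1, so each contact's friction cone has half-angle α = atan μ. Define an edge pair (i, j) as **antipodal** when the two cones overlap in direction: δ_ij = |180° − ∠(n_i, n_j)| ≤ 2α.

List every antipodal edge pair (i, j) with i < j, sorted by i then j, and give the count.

count = 1; pairs: (3,5)

α = atan 0.1 = 5.71°;  2α = 11.42°
n_0 = (+0.0370, +0.9993)
n_1 = (-0.7085, +0.7057)
n_2 = (-0.9933, -0.1158)
n_3 = (-0.7350, -0.6781)
n_4 = (+0.4076, -0.9132)
n_5 = (+0.8346, +0.5509)
  (0,1): δ = 132.77°  ·
  (0,2): δ = 81.23°  ·
  (0,3): δ = 45.19°  ·
  (0,4): δ = 26.18°  ·
  (0,5): δ = 125.55°  ·
  (1,2): δ = 128.46°  ·
  (1,3): δ = 92.42°  ·
  (1,4): δ = 21.06°  ·
  (1,5): δ = 78.32°  ·
  (2,3): δ = 143.96°  ·
  (2,4): δ = 72.60°  ·
  (2,5): δ = 26.78°  ·
  (3,4): δ = 108.64°  ·
  (3,5): δ = 9.26°  ✓
  (4,5): δ = 80.63°  ·
antipodal pairs: 1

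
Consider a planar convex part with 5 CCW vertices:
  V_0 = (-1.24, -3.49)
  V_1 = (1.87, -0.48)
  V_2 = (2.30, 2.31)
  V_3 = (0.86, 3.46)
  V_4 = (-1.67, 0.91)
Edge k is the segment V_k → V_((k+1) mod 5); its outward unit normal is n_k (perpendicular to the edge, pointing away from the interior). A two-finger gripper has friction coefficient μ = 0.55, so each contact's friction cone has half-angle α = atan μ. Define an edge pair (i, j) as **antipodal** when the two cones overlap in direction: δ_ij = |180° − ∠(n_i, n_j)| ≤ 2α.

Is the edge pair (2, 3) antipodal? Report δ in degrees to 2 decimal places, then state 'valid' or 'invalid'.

α = atan 0.55 = 28.81°;  2α = 57.62°
edge 2: e_2 = (-1.44, +1.15);  n_2 = (+0.6240, +0.7814)
edge 3: e_3 = (-2.53, -2.55);  n_3 = (-0.7099, +0.7043)
∠(n_2, n_3) = 83.84°
δ = |180° − 83.84°| = 96.16°
96.16° > 2α = 57.62°  →  invalid

δ = 96.16°, invalid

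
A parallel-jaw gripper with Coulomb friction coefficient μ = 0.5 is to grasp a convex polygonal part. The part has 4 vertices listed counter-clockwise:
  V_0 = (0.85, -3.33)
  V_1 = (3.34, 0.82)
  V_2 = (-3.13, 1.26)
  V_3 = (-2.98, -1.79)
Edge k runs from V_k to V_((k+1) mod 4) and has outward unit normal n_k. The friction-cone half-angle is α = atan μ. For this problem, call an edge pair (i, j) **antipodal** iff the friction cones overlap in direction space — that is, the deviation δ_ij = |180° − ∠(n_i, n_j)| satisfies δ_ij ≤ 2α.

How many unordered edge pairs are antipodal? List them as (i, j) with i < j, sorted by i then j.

α = atan 0.5 = 26.57°;  2α = 53.13°
n_0 = (+0.8575, -0.5145)
n_1 = (+0.0678, +0.9977)
n_2 = (-0.9988, -0.0491)
n_3 = (-0.3731, -0.9278)
  (0,1): δ = 62.93°  ·
  (0,2): δ = 33.78°  ✓
  (0,3): δ = 99.06°  ·
  (1,2): δ = 83.29°  ·
  (1,3): δ = 18.01°  ✓
  (2,3): δ = 114.72°  ·
antipodal pairs: 2

count = 2; pairs: (0,2), (1,3)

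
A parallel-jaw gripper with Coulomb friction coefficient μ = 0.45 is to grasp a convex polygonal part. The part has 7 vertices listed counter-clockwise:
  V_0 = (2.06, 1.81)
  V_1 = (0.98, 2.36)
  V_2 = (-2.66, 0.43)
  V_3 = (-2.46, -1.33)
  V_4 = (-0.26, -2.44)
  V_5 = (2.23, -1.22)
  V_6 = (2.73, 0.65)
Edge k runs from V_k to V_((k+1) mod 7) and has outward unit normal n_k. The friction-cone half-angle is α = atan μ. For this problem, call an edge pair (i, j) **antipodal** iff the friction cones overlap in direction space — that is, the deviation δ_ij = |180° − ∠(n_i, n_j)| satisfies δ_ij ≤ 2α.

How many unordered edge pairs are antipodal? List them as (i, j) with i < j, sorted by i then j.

α = atan 0.45 = 24.23°;  2α = 48.46°
n_0 = (+0.4538, +0.8911)
n_1 = (-0.4684, +0.8835)
n_2 = (-0.9936, -0.1129)
n_3 = (-0.4505, -0.8928)
n_4 = (+0.4400, -0.8980)
n_5 = (+0.9661, -0.2583)
n_6 = (+0.8659, +0.5002)
  (0,1): δ = 125.08°  ·
  (0,2): δ = 56.53°  ·
  (0,3): δ = 0.21°  ✓
  (0,4): δ = 53.09°  ·
  (0,5): δ = 102.02°  ·
  (0,6): δ = 147.00°  ·
  (1,2): δ = 111.45°  ·
  (1,3): δ = 54.71°  ·
  (1,4): δ = 1.83°  ✓
  (1,5): δ = 47.10°  ✓
  (1,6): δ = 92.08°  ·
  (2,3): δ = 123.26°  ·
  (2,4): δ = 70.38°  ·
  (2,5): δ = 21.45°  ✓
  (2,6): δ = 23.53°  ✓
  (3,4): δ = 127.12°  ·
  (3,5): δ = 78.20°  ·
  (3,6): δ = 33.22°  ✓
  (4,5): δ = 131.07°  ·
  (4,6): δ = 86.09°  ·
  (5,6): δ = 135.02°  ·
antipodal pairs: 6

count = 6; pairs: (0,3), (1,4), (1,5), (2,5), (2,6), (3,6)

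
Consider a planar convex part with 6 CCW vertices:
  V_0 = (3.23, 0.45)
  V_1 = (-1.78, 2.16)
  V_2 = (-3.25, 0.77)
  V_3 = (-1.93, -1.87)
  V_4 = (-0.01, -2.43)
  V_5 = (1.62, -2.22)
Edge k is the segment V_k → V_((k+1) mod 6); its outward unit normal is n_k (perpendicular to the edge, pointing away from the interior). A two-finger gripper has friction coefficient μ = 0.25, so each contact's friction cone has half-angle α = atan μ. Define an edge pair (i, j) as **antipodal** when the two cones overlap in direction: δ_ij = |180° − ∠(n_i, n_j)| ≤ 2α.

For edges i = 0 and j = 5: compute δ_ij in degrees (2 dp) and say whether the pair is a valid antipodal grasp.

δ = 77.76°, invalid

α = atan 0.25 = 14.04°;  2α = 28.07°
edge 0: e_0 = (-5.01, +1.71);  n_0 = (+0.3230, +0.9464)
edge 5: e_5 = (+1.61, +2.67);  n_5 = (+0.8564, -0.5164)
∠(n_0, n_5) = 102.24°
δ = |180° − 102.24°| = 77.76°
77.76° > 2α = 28.07°  →  invalid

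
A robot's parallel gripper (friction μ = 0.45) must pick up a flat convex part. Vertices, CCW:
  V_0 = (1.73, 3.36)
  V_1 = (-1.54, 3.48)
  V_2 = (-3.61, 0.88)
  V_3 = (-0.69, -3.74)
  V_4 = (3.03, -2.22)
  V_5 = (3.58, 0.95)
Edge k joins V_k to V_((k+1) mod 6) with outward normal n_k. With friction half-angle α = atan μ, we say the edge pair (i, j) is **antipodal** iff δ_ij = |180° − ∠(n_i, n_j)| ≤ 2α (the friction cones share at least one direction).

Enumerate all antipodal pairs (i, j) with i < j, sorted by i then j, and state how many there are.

α = atan 0.45 = 24.23°;  2α = 48.46°
n_0 = (+0.0367, +0.9993)
n_1 = (-0.7823, +0.6229)
n_2 = (-0.8453, -0.5343)
n_3 = (+0.3782, -0.9257)
n_4 = (+0.9853, -0.1709)
n_5 = (+0.7932, +0.6089)
  (0,1): δ = 126.42°  ·
  (0,2): δ = 55.60°  ·
  (0,3): δ = 24.33°  ✓
  (0,4): δ = 82.26°  ·
  (0,5): δ = 129.61°  ·
  (1,2): δ = 109.18°  ·
  (1,3): δ = 29.25°  ✓
  (1,4): δ = 28.68°  ✓
  (1,5): δ = 76.04°  ·
  (2,3): δ = 100.07°  ·
  (2,4): δ = 42.14°  ✓
  (2,5): δ = 5.22°  ✓
  (3,4): δ = 122.07°  ·
  (3,5): δ = 74.71°  ·
  (4,5): δ = 132.65°  ·
antipodal pairs: 5

count = 5; pairs: (0,3), (1,3), (1,4), (2,4), (2,5)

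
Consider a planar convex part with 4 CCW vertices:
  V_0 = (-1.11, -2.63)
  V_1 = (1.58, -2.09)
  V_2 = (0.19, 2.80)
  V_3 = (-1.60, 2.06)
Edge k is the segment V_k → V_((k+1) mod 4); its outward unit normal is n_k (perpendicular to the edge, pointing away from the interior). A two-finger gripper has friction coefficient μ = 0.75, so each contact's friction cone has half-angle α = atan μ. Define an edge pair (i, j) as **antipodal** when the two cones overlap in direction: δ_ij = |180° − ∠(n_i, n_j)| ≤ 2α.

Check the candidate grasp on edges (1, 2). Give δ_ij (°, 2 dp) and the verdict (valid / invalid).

α = atan 0.75 = 36.87°;  2α = 73.74°
edge 1: e_1 = (-1.39, +4.89);  n_1 = (+0.9619, +0.2734)
edge 2: e_2 = (-1.79, -0.74);  n_2 = (-0.3820, +0.9241)
∠(n_1, n_2) = 96.59°
δ = |180° − 96.59°| = 83.41°
83.41° > 2α = 73.74°  →  invalid

δ = 83.41°, invalid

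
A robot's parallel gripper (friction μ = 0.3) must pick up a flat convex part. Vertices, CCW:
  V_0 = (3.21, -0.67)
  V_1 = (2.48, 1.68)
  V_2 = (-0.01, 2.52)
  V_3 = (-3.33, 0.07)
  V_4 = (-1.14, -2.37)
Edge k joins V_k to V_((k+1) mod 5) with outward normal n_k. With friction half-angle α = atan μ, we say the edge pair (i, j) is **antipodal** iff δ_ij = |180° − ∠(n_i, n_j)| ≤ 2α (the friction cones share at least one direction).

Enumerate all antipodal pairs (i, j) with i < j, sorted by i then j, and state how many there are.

α = atan 0.3 = 16.70°;  2α = 33.40°
n_0 = (+0.9550, +0.2967)
n_1 = (+0.3197, +0.9475)
n_2 = (-0.5938, +0.8046)
n_3 = (-0.7442, -0.6680)
n_4 = (+0.3640, -0.9314)
  (0,1): δ = 125.90°  ·
  (0,2): δ = 70.83°  ·
  (0,3): δ = 24.65°  ✓
  (0,4): δ = 94.09°  ·
  (1,2): δ = 124.93°  ·
  (1,3): δ = 29.45°  ✓
  (1,4): δ = 39.99°  ·
  (2,3): δ = 84.52°  ·
  (2,4): δ = 15.08°  ✓
  (3,4): δ = 110.56°  ·
antipodal pairs: 3

count = 3; pairs: (0,3), (1,3), (2,4)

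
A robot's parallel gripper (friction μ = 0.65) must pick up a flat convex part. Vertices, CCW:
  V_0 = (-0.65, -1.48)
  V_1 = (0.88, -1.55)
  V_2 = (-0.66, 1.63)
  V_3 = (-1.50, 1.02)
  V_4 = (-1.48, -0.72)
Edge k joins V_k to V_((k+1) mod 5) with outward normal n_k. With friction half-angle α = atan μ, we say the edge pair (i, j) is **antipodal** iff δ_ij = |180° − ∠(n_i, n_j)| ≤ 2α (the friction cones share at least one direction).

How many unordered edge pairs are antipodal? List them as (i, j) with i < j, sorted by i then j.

α = atan 0.65 = 33.02°;  2α = 66.05°
n_0 = (-0.0457, -0.9990)
n_1 = (+0.9000, +0.4359)
n_2 = (-0.5876, +0.8092)
n_3 = (-0.9999, -0.0115)
n_4 = (-0.6753, -0.7375)
  (0,1): δ = 61.54°  ✓
  (0,2): δ = 38.61°  ✓
  (0,3): δ = 93.28°  ·
  (0,4): δ = 140.14°  ·
  (1,2): δ = 79.85°  ·
  (1,3): δ = 25.18°  ✓
  (1,4): δ = 21.68°  ✓
  (2,3): δ = 125.33°  ·
  (2,4): δ = 78.47°  ·
  (3,4): δ = 133.14°  ·
antipodal pairs: 4

count = 4; pairs: (0,1), (0,2), (1,3), (1,4)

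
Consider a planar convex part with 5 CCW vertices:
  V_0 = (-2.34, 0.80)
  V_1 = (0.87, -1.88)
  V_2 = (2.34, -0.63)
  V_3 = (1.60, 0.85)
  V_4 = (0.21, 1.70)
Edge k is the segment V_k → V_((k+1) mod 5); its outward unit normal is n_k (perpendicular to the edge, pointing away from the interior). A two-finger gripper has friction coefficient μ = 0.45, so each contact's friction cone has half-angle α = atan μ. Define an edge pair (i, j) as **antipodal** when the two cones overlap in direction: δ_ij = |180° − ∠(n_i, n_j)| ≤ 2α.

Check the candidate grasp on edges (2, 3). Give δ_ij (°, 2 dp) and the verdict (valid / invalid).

δ = 148.01°, invalid

α = atan 0.45 = 24.23°;  2α = 48.46°
edge 2: e_2 = (-0.74, +1.48);  n_2 = (+0.8944, +0.4472)
edge 3: e_3 = (-1.39, +0.85);  n_3 = (+0.5217, +0.8531)
∠(n_2, n_3) = 31.99°
δ = |180° − 31.99°| = 148.01°
148.01° > 2α = 48.46°  →  invalid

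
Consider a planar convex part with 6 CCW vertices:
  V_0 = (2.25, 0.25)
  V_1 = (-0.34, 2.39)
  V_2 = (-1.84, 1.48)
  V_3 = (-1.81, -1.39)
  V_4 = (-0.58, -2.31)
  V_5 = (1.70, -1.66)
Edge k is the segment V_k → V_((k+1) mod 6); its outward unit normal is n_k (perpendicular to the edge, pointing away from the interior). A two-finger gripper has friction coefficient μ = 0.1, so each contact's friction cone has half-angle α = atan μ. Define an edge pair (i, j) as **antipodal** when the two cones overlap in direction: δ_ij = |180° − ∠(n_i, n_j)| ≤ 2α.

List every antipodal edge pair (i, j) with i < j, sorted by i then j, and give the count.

count = 1; pairs: (0,3)

α = atan 0.1 = 5.71°;  2α = 11.42°
n_0 = (+0.6370, +0.7709)
n_1 = (-0.5187, +0.8550)
n_2 = (-0.9999, -0.0105)
n_3 = (-0.5990, -0.8008)
n_4 = (+0.2742, -0.9617)
n_5 = (+0.9610, -0.2767)
  (0,1): δ = 109.19°  ·
  (0,2): δ = 49.84°  ·
  (0,3): δ = 2.77°  ✓
  (0,4): δ = 55.48°  ·
  (0,5): δ = 113.50°  ·
  (1,2): δ = 120.64°  ·
  (1,3): δ = 68.04°  ·
  (1,4): δ = 15.33°  ·
  (1,5): δ = 42.69°  ·
  (2,3): δ = 127.39°  ·
  (2,4): δ = 74.69°  ·
  (2,5): δ = 16.66°  ·
  (3,4): δ = 127.29°  ·
  (3,5): δ = 69.27°  ·
  (4,5): δ = 121.98°  ·
antipodal pairs: 1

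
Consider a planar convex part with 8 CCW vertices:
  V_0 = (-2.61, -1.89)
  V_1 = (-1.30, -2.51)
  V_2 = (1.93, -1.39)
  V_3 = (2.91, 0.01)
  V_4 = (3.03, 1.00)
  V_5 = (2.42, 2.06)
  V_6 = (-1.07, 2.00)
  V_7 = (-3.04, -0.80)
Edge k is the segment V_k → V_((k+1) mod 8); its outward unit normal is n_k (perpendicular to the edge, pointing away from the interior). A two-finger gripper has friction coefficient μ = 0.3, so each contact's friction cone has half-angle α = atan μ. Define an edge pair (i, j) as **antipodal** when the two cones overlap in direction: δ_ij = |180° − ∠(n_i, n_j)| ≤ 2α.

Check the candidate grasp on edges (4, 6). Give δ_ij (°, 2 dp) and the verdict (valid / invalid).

α = atan 0.3 = 16.70°;  2α = 33.40°
edge 4: e_4 = (-0.61, +1.06);  n_4 = (+0.8667, +0.4988)
edge 6: e_6 = (-1.97, -2.80);  n_6 = (-0.8179, +0.5754)
∠(n_4, n_6) = 114.95°
δ = |180° − 114.95°| = 65.05°
65.05° > 2α = 33.40°  →  invalid

δ = 65.05°, invalid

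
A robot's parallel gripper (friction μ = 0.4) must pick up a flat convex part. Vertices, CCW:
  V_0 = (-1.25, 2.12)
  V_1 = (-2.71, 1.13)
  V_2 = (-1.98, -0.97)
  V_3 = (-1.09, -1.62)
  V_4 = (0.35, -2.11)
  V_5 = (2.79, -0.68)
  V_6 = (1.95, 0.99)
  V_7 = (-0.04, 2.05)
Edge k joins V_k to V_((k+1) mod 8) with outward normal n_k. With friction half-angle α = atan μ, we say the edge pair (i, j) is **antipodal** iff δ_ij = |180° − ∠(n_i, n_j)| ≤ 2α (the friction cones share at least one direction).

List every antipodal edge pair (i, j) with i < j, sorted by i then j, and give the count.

α = atan 0.4 = 21.80°;  2α = 43.60°
n_0 = (-0.5612, +0.8277)
n_1 = (-0.9446, -0.3283)
n_2 = (-0.5898, -0.8076)
n_3 = (-0.3221, -0.9467)
n_4 = (+0.5056, -0.8628)
n_5 = (+0.8934, +0.4494)
n_6 = (+0.4701, +0.8826)
n_7 = (+0.0578, +0.9983)
  (0,1): δ = 104.97°  ·
  (0,2): δ = 70.28°  ·
  (0,3): δ = 52.93°  ·
  (0,4): δ = 3.77°  ✓
  (0,5): δ = 82.56°  ·
  (0,6): δ = 117.82°  ·
  (0,7): δ = 142.55°  ·
  (1,2): δ = 145.31°  ·
  (1,3): δ = 127.96°  ·
  (1,4): δ = 78.80°  ·
  (1,5): δ = 7.53°  ✓
  (1,6): δ = 42.79°  ✓
  (1,7): δ = 67.52°  ·
  (2,3): δ = 162.65°  ·
  (2,4): δ = 113.48°  ·
  (2,5): δ = 27.16°  ✓
  (2,6): δ = 8.10°  ✓
  (2,7): δ = 32.83°  ✓
  (3,4): δ = 130.83°  ·
  (3,5): δ = 44.51°  ·
  (3,6): δ = 9.25°  ✓
  (3,7): δ = 15.48°  ✓
  (4,5): δ = 93.67°  ·
  (4,6): δ = 58.42°  ·
  (4,7): δ = 33.68°  ✓
  (5,6): δ = 144.74°  ·
  (5,7): δ = 120.01°  ·
  (6,7): δ = 155.27°  ·
antipodal pairs: 9

count = 9; pairs: (0,4), (1,5), (1,6), (2,5), (2,6), (2,7), (3,6), (3,7), (4,7)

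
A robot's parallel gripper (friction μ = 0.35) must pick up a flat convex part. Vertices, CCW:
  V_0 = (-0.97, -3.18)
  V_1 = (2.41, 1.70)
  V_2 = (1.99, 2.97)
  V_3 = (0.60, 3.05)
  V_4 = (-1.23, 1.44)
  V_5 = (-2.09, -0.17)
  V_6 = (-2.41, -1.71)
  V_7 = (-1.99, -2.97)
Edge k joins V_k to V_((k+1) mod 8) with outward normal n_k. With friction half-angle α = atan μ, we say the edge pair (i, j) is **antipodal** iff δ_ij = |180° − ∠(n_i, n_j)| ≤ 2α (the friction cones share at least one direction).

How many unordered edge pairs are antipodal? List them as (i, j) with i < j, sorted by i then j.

α = atan 0.35 = 19.29°;  2α = 38.58°
n_0 = (+0.8221, -0.5694)
n_1 = (+0.9494, +0.3140)
n_2 = (+0.0575, +0.9983)
n_3 = (-0.6605, +0.7508)
n_4 = (-0.8820, +0.4712)
n_5 = (-0.9791, +0.2034)
n_6 = (-0.9487, -0.3162)
n_7 = (-0.2017, -0.9795)
  (0,1): δ = 126.99°  ·
  (0,2): δ = 58.59°  ·
  (0,3): δ = 13.95°  ✓
  (0,4): δ = 6.60°  ✓
  (0,5): δ = 22.97°  ✓
  (0,6): δ = 53.14°  ·
  (0,7): δ = 113.07°  ·
  (1,2): δ = 111.59°  ·
  (1,3): δ = 66.96°  ·
  (1,4): δ = 46.41°  ·
  (1,5): δ = 30.04°  ✓
  (1,6): δ = 0.14°  ✓
  (1,7): δ = 60.07°  ·
  (2,3): δ = 135.37°  ·
  (2,4): δ = 114.82°  ·
  (2,5): δ = 98.44°  ·
  (2,6): δ = 68.27°  ·
  (2,7): δ = 8.34°  ✓
  (3,4): δ = 159.45°  ·
  (3,5): δ = 143.08°  ·
  (3,6): δ = 112.91°  ·
  (3,7): δ = 52.97°  ·
  (4,5): δ = 163.63°  ·
  (4,6): δ = 133.46°  ·
  (4,7): δ = 73.52°  ·
  (5,6): δ = 149.83°  ·
  (5,7): δ = 89.90°  ·
  (6,7): δ = 120.07°  ·
antipodal pairs: 6

count = 6; pairs: (0,3), (0,4), (0,5), (1,5), (1,6), (2,7)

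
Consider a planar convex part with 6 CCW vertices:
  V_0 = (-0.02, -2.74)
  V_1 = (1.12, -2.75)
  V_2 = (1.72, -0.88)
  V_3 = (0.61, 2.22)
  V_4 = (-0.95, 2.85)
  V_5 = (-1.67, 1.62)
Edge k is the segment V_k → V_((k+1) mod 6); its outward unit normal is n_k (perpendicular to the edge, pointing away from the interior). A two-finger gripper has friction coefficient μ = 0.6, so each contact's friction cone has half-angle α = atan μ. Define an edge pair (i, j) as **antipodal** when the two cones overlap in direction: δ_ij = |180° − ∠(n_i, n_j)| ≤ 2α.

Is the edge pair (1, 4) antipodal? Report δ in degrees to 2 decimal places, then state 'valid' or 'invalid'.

α = atan 0.6 = 30.96°;  2α = 61.93°
edge 1: e_1 = (+0.60, +1.87);  n_1 = (+0.9522, -0.3055)
edge 4: e_4 = (-0.72, -1.23);  n_4 = (-0.8630, +0.5052)
∠(n_1, n_4) = 167.45°
δ = |180° − 167.45°| = 12.55°
12.55° ≤ 2α = 61.93°  →  valid

δ = 12.55°, valid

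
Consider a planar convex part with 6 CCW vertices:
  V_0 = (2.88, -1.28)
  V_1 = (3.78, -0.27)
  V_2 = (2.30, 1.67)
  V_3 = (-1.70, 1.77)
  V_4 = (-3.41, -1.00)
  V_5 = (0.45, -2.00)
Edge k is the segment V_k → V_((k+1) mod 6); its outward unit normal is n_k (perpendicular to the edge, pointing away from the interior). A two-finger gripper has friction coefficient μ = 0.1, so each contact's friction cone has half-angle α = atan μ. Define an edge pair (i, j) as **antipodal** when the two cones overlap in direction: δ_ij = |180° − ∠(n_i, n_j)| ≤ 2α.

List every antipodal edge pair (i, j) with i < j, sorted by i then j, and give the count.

count = 1; pairs: (0,3)

α = atan 0.1 = 5.71°;  2α = 11.42°
n_0 = (+0.7466, -0.6653)
n_1 = (+0.7951, +0.6065)
n_2 = (+0.0250, +0.9997)
n_3 = (-0.8509, +0.5253)
n_4 = (-0.2508, -0.9680)
n_5 = (+0.2841, -0.9588)
  (0,1): δ = 100.96°  ·
  (0,2): δ = 49.73°  ·
  (0,3): δ = 10.02°  ✓
  (0,4): δ = 117.18°  ·
  (0,5): δ = 148.21°  ·
  (1,2): δ = 128.77°  ·
  (1,3): δ = 69.03°  ·
  (1,4): δ = 38.14°  ·
  (1,5): δ = 69.16°  ·
  (2,3): δ = 120.26°  ·
  (2,4): δ = 13.09°  ·
  (2,5): δ = 17.94°  ·
  (3,4): δ = 72.84°  ·
  (3,5): δ = 41.81°  ·
  (4,5): δ = 148.97°  ·
antipodal pairs: 1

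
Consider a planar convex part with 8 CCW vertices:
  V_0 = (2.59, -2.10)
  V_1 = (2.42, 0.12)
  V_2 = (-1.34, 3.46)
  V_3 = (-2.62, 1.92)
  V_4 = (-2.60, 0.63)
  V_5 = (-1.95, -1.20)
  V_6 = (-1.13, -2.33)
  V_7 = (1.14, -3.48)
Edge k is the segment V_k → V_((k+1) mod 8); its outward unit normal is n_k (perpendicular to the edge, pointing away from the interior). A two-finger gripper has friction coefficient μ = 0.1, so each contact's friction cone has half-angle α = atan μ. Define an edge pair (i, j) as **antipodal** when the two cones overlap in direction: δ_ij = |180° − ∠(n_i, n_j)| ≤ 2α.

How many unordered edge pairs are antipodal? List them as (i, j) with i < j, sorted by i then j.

count = 2; pairs: (0,3), (2,7)

α = atan 0.1 = 5.71°;  2α = 11.42°
n_0 = (+0.9971, +0.0764)
n_1 = (+0.6641, +0.7476)
n_2 = (-0.7690, +0.6392)
n_3 = (-0.9999, -0.0155)
n_4 = (-0.9423, -0.3347)
n_5 = (-0.8094, -0.5873)
n_6 = (-0.4519, -0.8921)
n_7 = (+0.6894, -0.7244)
  (0,1): δ = 135.99°  ·
  (0,2): δ = 44.11°  ·
  (0,3): δ = 3.49°  ✓
  (0,4): δ = 15.18°  ·
  (0,5): δ = 31.59°  ·
  (0,6): δ = 58.75°  ·
  (0,7): δ = 129.20°  ·
  (1,2): δ = 88.12°  ·
  (1,3): δ = 47.50°  ·
  (1,4): δ = 28.83°  ·
  (1,5): δ = 12.42°  ·
  (1,6): δ = 14.75°  ·
  (1,7): δ = 85.20°  ·
  (2,3): δ = 139.38°  ·
  (2,4): δ = 120.71°  ·
  (2,5): δ = 104.30°  ·
  (2,6): δ = 77.13°  ·
  (2,7): δ = 6.68°  ✓
  (3,4): δ = 161.33°  ·
  (3,5): δ = 144.92°  ·
  (3,6): δ = 117.76°  ·
  (3,7): δ = 47.31°  ·
  (4,5): δ = 163.59°  ·
  (4,6): δ = 136.42°  ·
  (4,7): δ = 65.97°  ·
  (5,6): δ = 152.83°  ·
  (5,7): δ = 82.38°  ·
  (6,7): δ = 109.55°  ·
antipodal pairs: 2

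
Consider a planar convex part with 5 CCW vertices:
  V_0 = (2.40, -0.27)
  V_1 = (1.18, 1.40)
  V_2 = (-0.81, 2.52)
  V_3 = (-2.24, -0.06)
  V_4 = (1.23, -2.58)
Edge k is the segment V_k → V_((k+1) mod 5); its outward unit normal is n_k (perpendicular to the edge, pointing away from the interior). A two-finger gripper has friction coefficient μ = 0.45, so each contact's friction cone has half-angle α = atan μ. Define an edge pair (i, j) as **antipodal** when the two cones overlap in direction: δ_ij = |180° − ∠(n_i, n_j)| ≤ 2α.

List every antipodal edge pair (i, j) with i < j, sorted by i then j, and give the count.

α = atan 0.45 = 24.23°;  2α = 48.46°
n_0 = (+0.8075, +0.5899)
n_1 = (+0.4905, +0.8715)
n_2 = (-0.8746, +0.4848)
n_3 = (-0.5876, -0.8091)
n_4 = (+0.8921, -0.4518)
  (0,1): δ = 155.52°  ·
  (0,2): δ = 65.15°  ·
  (0,3): δ = 17.86°  ✓
  (0,4): δ = 116.99°  ·
  (1,2): δ = 89.63°  ·
  (1,3): δ = 6.62°  ✓
  (1,4): δ = 92.51°  ·
  (2,3): δ = 96.99°  ·
  (2,4): δ = 2.14°  ✓
  (3,4): δ = 80.87°  ·
antipodal pairs: 3

count = 3; pairs: (0,3), (1,3), (2,4)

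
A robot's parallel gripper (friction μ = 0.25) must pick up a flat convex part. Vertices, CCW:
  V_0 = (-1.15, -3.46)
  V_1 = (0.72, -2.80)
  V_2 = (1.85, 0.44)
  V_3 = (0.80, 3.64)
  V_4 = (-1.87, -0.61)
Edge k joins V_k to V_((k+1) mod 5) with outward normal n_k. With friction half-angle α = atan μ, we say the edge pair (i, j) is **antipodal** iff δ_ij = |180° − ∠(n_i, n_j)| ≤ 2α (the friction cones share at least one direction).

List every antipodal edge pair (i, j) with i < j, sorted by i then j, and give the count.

α = atan 0.25 = 14.04°;  2α = 28.07°
n_0 = (+0.3328, -0.9430)
n_1 = (+0.9442, -0.3293)
n_2 = (+0.9502, +0.3118)
n_3 = (-0.8468, +0.5320)
n_4 = (-0.9695, -0.2449)
  (0,1): δ = 128.67°  ·
  (0,2): δ = 91.27°  ·
  (0,3): δ = 38.42°  ·
  (0,4): δ = 84.74°  ·
  (1,2): δ = 142.61°  ·
  (1,3): δ = 12.91°  ✓
  (1,4): δ = 33.41°  ·
  (2,3): δ = 50.30°  ·
  (2,4): δ = 3.99°  ✓
  (3,4): δ = 133.68°  ·
antipodal pairs: 2

count = 2; pairs: (1,3), (2,4)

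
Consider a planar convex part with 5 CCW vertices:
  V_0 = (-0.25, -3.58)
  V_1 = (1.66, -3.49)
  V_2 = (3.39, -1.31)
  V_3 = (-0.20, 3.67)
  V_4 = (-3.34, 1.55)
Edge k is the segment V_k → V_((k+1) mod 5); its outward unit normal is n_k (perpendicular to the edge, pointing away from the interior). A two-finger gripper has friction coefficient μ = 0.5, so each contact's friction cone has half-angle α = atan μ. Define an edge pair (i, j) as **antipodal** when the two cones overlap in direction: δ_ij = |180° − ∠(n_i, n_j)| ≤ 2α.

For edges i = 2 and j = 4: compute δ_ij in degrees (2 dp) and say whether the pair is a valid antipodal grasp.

α = atan 0.5 = 26.57°;  2α = 53.13°
edge 2: e_2 = (-3.59, +4.98);  n_2 = (+0.8112, +0.5848)
edge 4: e_4 = (+3.09, -5.13);  n_4 = (-0.8566, -0.5160)
∠(n_2, n_4) = 175.27°
δ = |180° − 175.27°| = 4.73°
4.73° ≤ 2α = 53.13°  →  valid

δ = 4.73°, valid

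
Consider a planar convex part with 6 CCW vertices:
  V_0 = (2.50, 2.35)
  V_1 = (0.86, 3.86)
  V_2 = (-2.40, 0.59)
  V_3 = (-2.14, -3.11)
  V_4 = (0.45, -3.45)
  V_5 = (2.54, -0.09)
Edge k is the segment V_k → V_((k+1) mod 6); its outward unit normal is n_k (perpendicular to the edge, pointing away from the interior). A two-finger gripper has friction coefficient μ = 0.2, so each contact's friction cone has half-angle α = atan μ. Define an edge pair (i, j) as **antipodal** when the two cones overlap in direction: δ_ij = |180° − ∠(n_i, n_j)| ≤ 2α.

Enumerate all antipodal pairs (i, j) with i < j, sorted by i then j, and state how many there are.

α = atan 0.2 = 11.31°;  2α = 22.62°
n_0 = (+0.6773, +0.7357)
n_1 = (-0.7082, +0.7060)
n_2 = (-0.9975, -0.0701)
n_3 = (-0.1302, -0.9915)
n_4 = (+0.8491, -0.5282)
n_5 = (+0.9999, +0.0164)
  (0,1): δ = 92.28°  ·
  (0,2): δ = 43.34°  ·
  (0,3): δ = 35.16°  ·
  (0,4): δ = 100.75°  ·
  (0,5): δ = 133.58°  ·
  (1,2): δ = 131.07°  ·
  (1,3): δ = 52.57°  ·
  (1,4): δ = 13.03°  ✓
  (1,5): δ = 45.85°  ·
  (2,3): δ = 101.50°  ·
  (2,4): δ = 35.90°  ·
  (2,5): δ = 3.08°  ✓
  (3,4): δ = 114.40°  ·
  (3,5): δ = 81.58°  ·
  (4,5): δ = 147.18°  ·
antipodal pairs: 2

count = 2; pairs: (1,4), (2,5)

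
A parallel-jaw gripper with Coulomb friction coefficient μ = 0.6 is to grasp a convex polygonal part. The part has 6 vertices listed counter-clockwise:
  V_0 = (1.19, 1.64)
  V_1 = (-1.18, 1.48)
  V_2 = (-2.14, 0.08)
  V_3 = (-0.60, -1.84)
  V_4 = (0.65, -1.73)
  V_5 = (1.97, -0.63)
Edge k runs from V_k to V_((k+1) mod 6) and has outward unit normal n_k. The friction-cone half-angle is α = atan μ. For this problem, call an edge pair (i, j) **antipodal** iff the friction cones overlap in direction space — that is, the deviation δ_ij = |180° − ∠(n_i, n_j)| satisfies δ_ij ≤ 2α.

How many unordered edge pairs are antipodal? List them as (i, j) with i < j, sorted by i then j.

α = atan 0.6 = 30.96°;  2α = 61.93°
n_0 = (-0.0674, +0.9977)
n_1 = (-0.8247, +0.5655)
n_2 = (-0.7801, -0.6257)
n_3 = (+0.0877, -0.9962)
n_4 = (+0.6402, -0.7682)
n_5 = (+0.9457, +0.3250)
  (0,1): δ = 128.30°  ·
  (0,2): δ = 55.13°  ✓
  (0,3): δ = 1.17°  ✓
  (0,4): δ = 35.94°  ✓
  (0,5): δ = 105.10°  ·
  (1,2): δ = 106.83°  ·
  (1,3): δ = 50.53°  ✓
  (1,4): δ = 15.76°  ✓
  (1,5): δ = 53.40°  ✓
  (2,3): δ = 123.70°  ·
  (2,4): δ = 88.93°  ·
  (2,5): δ = 19.77°  ✓
  (3,4): δ = 145.22°  ·
  (3,5): δ = 76.07°  ·
  (4,5): δ = 110.84°  ·
antipodal pairs: 7

count = 7; pairs: (0,2), (0,3), (0,4), (1,3), (1,4), (1,5), (2,5)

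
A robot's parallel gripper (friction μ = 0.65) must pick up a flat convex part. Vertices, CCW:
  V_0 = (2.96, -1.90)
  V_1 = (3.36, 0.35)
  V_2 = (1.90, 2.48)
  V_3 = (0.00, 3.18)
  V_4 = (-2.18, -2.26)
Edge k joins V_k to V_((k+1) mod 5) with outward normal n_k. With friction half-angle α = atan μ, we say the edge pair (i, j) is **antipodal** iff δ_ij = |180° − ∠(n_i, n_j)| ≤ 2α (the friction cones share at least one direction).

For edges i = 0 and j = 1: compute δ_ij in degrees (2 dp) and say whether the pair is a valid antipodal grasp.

α = atan 0.65 = 33.02°;  2α = 66.05°
edge 0: e_0 = (+0.40, +2.25);  n_0 = (+0.9846, -0.1750)
edge 1: e_1 = (-1.46, +2.13);  n_1 = (+0.8248, +0.5654)
∠(n_0, n_1) = 44.51°
δ = |180° − 44.51°| = 135.49°
135.49° > 2α = 66.05°  →  invalid

δ = 135.49°, invalid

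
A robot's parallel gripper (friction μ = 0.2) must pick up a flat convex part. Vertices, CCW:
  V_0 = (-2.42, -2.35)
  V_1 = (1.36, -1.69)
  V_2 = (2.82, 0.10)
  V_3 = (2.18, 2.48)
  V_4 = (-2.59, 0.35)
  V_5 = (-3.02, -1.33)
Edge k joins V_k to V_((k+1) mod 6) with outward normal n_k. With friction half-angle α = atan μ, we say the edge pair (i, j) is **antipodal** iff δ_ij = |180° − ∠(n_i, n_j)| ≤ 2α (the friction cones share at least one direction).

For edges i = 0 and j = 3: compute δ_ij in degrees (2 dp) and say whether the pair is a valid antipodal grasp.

α = atan 0.2 = 11.31°;  2α = 22.62°
edge 0: e_0 = (+3.78, +0.66);  n_0 = (+0.1720, -0.9851)
edge 3: e_3 = (-4.77, -2.13);  n_3 = (-0.4077, +0.9131)
∠(n_0, n_3) = 165.84°
δ = |180° − 165.84°| = 14.16°
14.16° ≤ 2α = 22.62°  →  valid

δ = 14.16°, valid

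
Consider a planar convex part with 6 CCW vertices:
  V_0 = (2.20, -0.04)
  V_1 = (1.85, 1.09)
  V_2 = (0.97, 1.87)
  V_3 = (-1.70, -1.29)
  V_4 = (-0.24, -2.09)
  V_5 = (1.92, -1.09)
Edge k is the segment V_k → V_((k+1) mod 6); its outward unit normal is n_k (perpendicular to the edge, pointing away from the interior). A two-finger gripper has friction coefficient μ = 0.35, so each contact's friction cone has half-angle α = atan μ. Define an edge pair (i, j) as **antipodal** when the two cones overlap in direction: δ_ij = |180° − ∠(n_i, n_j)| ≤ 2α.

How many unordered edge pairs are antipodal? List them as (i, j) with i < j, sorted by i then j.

count = 3; pairs: (1,3), (2,4), (2,5)

α = atan 0.35 = 19.29°;  2α = 38.58°
n_0 = (+0.9552, +0.2959)
n_1 = (+0.6633, +0.7483)
n_2 = (-0.7638, +0.6454)
n_3 = (-0.4805, -0.8770)
n_4 = (+0.4201, -0.9075)
n_5 = (+0.9662, -0.2577)
  (0,1): δ = 148.76°  ·
  (0,2): δ = 57.41°  ·
  (0,3): δ = 44.07°  ·
  (0,4): δ = 97.63°  ·
  (0,5): δ = 147.86°  ·
  (1,2): δ = 88.64°  ·
  (1,3): δ = 12.83°  ✓
  (1,4): δ = 66.40°  ·
  (1,5): δ = 116.62°  ·
  (2,3): δ = 78.52°  ·
  (2,4): δ = 24.96°  ✓
  (2,5): δ = 25.26°  ✓
  (3,4): δ = 126.44°  ·
  (3,5): δ = 76.21°  ·
  (4,5): δ = 129.77°  ·
antipodal pairs: 3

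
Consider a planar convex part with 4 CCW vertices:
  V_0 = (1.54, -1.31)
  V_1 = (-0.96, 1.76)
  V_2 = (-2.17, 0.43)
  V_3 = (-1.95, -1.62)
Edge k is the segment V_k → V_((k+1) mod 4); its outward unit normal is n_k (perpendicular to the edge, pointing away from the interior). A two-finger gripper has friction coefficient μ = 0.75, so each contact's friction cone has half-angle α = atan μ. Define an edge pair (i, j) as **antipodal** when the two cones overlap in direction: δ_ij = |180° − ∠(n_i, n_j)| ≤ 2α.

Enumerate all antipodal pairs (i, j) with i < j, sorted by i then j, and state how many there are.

count = 3; pairs: (0,2), (0,3), (1,3)

α = atan 0.75 = 36.87°;  2α = 73.74°
n_0 = (+0.7754, +0.6314)
n_1 = (-0.7397, +0.6729)
n_2 = (-0.9943, -0.1067)
n_3 = (+0.0885, -0.9961)
  (0,1): δ = 81.45°  ·
  (0,2): δ = 33.03°  ✓
  (0,3): δ = 55.92°  ✓
  (1,2): δ = 131.58°  ·
  (1,3): δ = 42.63°  ✓
  (2,3): δ = 91.05°  ·
antipodal pairs: 3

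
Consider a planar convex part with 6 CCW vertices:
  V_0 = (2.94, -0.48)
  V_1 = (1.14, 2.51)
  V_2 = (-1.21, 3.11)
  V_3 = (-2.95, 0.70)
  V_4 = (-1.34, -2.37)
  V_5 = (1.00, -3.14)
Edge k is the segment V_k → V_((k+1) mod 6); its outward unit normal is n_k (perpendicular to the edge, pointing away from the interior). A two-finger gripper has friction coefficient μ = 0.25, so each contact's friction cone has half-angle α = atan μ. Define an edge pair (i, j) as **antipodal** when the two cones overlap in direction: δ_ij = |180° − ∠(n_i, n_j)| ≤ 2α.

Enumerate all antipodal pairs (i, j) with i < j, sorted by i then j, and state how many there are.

count = 3; pairs: (0,3), (1,4), (2,5)

α = atan 0.25 = 14.04°;  2α = 28.07°
n_0 = (+0.8567, +0.5158)
n_1 = (+0.2474, +0.9689)
n_2 = (-0.8108, +0.5854)
n_3 = (-0.8856, -0.4644)
n_4 = (-0.3126, -0.9499)
n_5 = (+0.8079, -0.5893)
  (0,1): δ = 135.37°  ·
  (0,2): δ = 66.88°  ·
  (0,3): δ = 3.37°  ✓
  (0,4): δ = 40.74°  ·
  (0,5): δ = 112.85°  ·
  (1,2): δ = 111.51°  ·
  (1,3): δ = 48.00°  ·
  (1,4): δ = 3.89°  ✓
  (1,5): δ = 68.22°  ·
  (2,3): δ = 116.50°  ·
  (2,4): δ = 72.39°  ·
  (2,5): δ = 0.28°  ✓
  (3,4): δ = 135.89°  ·
  (3,5): δ = 63.78°  ·
  (4,5): δ = 107.89°  ·
antipodal pairs: 3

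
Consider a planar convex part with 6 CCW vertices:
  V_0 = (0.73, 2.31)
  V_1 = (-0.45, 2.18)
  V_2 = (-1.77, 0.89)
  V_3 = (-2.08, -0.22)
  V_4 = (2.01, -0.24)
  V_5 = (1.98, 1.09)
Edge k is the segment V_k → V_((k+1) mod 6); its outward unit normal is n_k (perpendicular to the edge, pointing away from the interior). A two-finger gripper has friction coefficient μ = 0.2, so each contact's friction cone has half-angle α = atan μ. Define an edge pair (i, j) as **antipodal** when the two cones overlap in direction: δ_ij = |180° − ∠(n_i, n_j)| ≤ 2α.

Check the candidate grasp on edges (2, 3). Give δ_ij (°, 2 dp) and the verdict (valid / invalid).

α = atan 0.2 = 11.31°;  2α = 22.62°
edge 2: e_2 = (-0.31, -1.11);  n_2 = (-0.9631, +0.2690)
edge 3: e_3 = (+4.09, -0.02);  n_3 = (-0.0049, -1.0000)
∠(n_2, n_3) = 105.32°
δ = |180° − 105.32°| = 74.68°
74.68° > 2α = 22.62°  →  invalid

δ = 74.68°, invalid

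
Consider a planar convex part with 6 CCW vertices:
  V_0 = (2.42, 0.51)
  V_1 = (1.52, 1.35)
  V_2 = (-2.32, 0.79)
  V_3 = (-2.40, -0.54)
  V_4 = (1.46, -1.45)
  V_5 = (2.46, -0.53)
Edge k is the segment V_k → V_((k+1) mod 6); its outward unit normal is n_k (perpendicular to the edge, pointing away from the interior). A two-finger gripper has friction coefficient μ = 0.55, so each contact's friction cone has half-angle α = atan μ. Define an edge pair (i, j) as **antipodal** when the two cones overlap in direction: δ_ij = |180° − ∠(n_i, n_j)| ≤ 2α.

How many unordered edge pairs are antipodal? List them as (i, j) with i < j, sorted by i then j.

α = atan 0.55 = 28.81°;  2α = 57.62°
n_0 = (+0.6823, +0.7311)
n_1 = (-0.1443, +0.9895)
n_2 = (-0.9982, +0.0600)
n_3 = (-0.2295, -0.9733)
n_4 = (+0.6771, -0.7359)
n_5 = (+0.9993, +0.0384)
  (0,1): δ = 128.68°  ·
  (0,2): δ = 50.42°  ✓
  (0,3): δ = 29.76°  ✓
  (0,4): δ = 85.64°  ·
  (0,5): δ = 135.23°  ·
  (1,2): δ = 101.74°  ·
  (1,3): δ = 21.56°  ✓
  (1,4): δ = 34.32°  ✓
  (1,5): δ = 83.91°  ·
  (2,3): δ = 99.82°  ·
  (2,4): δ = 43.94°  ✓
  (2,5): δ = 5.64°  ✓
  (3,4): δ = 124.12°  ·
  (3,5): δ = 74.53°  ·
  (4,5): δ = 130.41°  ·
antipodal pairs: 6

count = 6; pairs: (0,2), (0,3), (1,3), (1,4), (2,4), (2,5)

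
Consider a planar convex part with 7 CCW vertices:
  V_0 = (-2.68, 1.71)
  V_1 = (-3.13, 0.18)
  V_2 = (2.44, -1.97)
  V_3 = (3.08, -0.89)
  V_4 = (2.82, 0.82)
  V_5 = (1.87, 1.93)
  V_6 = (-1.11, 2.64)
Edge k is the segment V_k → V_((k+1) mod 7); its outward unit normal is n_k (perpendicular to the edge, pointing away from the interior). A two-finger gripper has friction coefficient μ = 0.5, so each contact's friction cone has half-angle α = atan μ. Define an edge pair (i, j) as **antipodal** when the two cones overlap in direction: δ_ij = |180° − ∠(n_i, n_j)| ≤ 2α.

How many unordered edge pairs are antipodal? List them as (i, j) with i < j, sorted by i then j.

count = 6; pairs: (0,2), (0,3), (1,4), (1,5), (1,6), (2,6)

α = atan 0.5 = 26.57°;  2α = 53.13°
n_0 = (-0.9594, +0.2822)
n_1 = (-0.3601, -0.9329)
n_2 = (+0.8603, -0.5098)
n_3 = (+0.9886, +0.1503)
n_4 = (+0.7597, +0.6502)
n_5 = (+0.2318, +0.9728)
n_6 = (-0.5097, +0.8604)
  (0,1): δ = 94.72°  ·
  (0,2): δ = 14.26°  ✓
  (0,3): δ = 25.03°  ✓
  (0,4): δ = 56.95°  ·
  (0,5): δ = 92.99°  ·
  (0,6): δ = 137.03°  ·
  (1,2): δ = 99.54°  ·
  (1,3): δ = 60.25°  ·
  (1,4): δ = 28.33°  ✓
  (1,5): δ = 7.71°  ✓
  (1,6): δ = 51.75°  ✓
  (2,3): δ = 140.70°  ·
  (2,4): δ = 108.79°  ·
  (2,5): δ = 72.75°  ·
  (2,6): δ = 28.71°  ✓
  (3,4): δ = 148.09°  ·
  (3,5): δ = 112.05°  ·
  (3,6): δ = 68.00°  ·
  (4,5): δ = 143.96°  ·
  (4,6): δ = 99.92°  ·
  (5,6): δ = 135.96°  ·
antipodal pairs: 6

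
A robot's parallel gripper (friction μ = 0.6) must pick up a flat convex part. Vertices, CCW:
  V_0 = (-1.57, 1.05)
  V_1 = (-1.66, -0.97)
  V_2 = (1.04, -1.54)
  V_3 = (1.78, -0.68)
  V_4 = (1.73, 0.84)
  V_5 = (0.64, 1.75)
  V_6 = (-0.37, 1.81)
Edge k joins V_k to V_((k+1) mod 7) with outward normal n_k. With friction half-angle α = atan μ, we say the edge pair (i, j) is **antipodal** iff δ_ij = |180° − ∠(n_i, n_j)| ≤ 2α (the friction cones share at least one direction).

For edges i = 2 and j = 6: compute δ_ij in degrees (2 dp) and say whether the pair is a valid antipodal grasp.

α = atan 0.6 = 30.96°;  2α = 61.93°
edge 2: e_2 = (+0.74, +0.86);  n_2 = (+0.7580, -0.6522)
edge 6: e_6 = (-1.20, -0.76);  n_6 = (-0.5351, +0.8448)
∠(n_2, n_6) = 163.06°
δ = |180° − 163.06°| = 16.94°
16.94° ≤ 2α = 61.93°  →  valid

δ = 16.94°, valid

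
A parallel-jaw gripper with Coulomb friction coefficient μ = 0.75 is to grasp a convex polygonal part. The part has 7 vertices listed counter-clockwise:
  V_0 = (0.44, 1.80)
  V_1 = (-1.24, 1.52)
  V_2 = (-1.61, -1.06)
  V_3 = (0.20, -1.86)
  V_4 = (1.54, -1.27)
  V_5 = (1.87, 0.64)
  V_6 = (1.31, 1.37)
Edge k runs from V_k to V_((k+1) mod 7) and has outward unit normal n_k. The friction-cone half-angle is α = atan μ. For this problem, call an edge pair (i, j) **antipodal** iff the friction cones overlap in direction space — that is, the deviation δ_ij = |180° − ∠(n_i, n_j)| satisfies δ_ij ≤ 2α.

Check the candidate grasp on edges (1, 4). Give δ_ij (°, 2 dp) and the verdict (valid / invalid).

α = atan 0.75 = 36.87°;  2α = 73.74°
edge 1: e_1 = (-0.37, -2.58);  n_1 = (-0.9899, +0.1420)
edge 4: e_4 = (+0.33, +1.91);  n_4 = (+0.9854, -0.1703)
∠(n_1, n_4) = 178.36°
δ = |180° − 178.36°| = 1.64°
1.64° ≤ 2α = 73.74°  →  valid

δ = 1.64°, valid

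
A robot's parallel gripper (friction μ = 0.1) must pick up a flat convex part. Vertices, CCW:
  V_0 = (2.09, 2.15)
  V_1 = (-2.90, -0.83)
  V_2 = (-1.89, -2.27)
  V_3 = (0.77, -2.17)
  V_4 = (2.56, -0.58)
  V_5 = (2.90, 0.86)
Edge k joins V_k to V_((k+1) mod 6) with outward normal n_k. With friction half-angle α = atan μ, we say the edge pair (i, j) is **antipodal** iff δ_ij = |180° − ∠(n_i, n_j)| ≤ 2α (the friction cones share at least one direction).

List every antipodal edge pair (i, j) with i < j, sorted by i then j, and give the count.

α = atan 0.1 = 5.71°;  2α = 11.42°
n_0 = (-0.5127, +0.8586)
n_1 = (-0.8187, -0.5742)
n_2 = (+0.0376, -0.9993)
n_3 = (+0.6641, -0.7476)
n_4 = (+0.9732, -0.2298)
n_5 = (+0.8469, +0.5318)
  (0,1): δ = 85.80°  ·
  (0,2): δ = 28.69°  ·
  (0,3): δ = 10.77°  ✓
  (0,4): δ = 45.87°  ·
  (0,5): δ = 91.28°  ·
  (1,2): δ = 122.89°  ·
  (1,3): δ = 83.43°  ·
  (1,4): δ = 48.33°  ·
  (1,5): δ = 2.92°  ✓
  (2,3): δ = 140.54°  ·
  (2,4): δ = 105.44°  ·
  (2,5): δ = 60.03°  ·
  (3,4): δ = 144.90°  ·
  (3,5): δ = 99.49°  ·
  (4,5): δ = 134.59°  ·
antipodal pairs: 2

count = 2; pairs: (0,3), (1,5)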